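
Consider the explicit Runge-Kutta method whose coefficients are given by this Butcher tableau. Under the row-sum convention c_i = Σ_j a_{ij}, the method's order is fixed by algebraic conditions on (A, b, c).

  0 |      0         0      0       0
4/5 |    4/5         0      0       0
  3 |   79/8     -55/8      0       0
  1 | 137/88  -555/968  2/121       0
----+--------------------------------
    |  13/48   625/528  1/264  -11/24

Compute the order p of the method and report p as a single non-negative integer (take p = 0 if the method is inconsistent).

4

b = (13/48, 625/528, 1/264, -11/24)
c = (0, 4/5, 3, 1)
Ac = (0, 0, -11/2, -9/22)
Σ b_i: 13/48·1 + 625/528·1 + 1/264·1 + (-11/24)·1 = 1 ✓
b·c: 625/528·4/5 + 1/264·3 + (-11/24)·1 = 1/2 ✓
b·c²: 625/528·16/25 + 1/264·9 + (-11/24)·1 = 1/3 ✓
b·Ac: 1/264·(-11/2) + (-11/24)·(-9/22) = 1/6 ✓
b·c³: 625/528·64/125 + 1/264·27 + (-11/24)·1 = 1/4 ✓
b·(c∘Ac): 1/264·(-33/2) + (-11/24)·(-9/22) = 1/8 ✓
b·Ac²: 1/264·(-22/5) + (-11/24)·(-12/55) = 1/12 ✓
b·A²c: (-11/24)·(-1/11) = 1/24 ✓; 4 stages ⇒ order 4.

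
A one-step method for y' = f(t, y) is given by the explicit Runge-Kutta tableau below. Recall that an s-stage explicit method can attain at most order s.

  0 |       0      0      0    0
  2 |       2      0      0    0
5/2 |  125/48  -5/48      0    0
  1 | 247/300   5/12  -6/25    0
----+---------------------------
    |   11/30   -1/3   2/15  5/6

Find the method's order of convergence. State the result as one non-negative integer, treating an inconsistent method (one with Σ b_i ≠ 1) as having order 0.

b = (11/30, -1/3, 2/15, 5/6)
c = (0, 2, 5/2, 1)
Ac = (0, 0, -5/24, 7/30)
Σ b_i: 11/30·1 + (-1/3)·1 + 2/15·1 + 5/6·1 = 1 ✓
b·c: (-1/3)·2 + 2/15·5/2 + 5/6·1 = 1/2 ✓
b·c²: (-1/3)·4 + 2/15·25/4 + 5/6·1 = 1/3 ✓
b·Ac: 2/15·(-5/24) + 5/6·7/30 = 1/6 ✓
b·c³: (-1/3)·8 + 2/15·125/8 + 5/6·1 = 1/4 ✓
b·(c∘Ac): 2/15·(-25/48) + 5/6·7/30 = 1/8 ✓
b·Ac²: 2/15·(-5/12) + 5/6·1/6 = 1/12 ✓
b·A²c: 5/6·1/20 = 1/24 ✓; 4 stages ⇒ order 4.

4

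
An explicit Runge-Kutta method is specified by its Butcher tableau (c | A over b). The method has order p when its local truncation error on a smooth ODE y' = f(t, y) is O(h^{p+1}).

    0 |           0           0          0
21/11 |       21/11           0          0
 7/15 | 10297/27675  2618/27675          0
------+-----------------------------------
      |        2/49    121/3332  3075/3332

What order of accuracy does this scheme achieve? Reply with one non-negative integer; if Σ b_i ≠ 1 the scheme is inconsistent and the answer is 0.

b = (2/49, 121/3332, 3075/3332)
c = (0, 21/11, 7/15)
Ac = (0, 0, 1666/9225)
Σ b_i: 2/49·1 + 121/3332·1 + 3075/3332·1 = 1 ✓
b·c: 121/3332·21/11 + 3075/3332·7/15 = 1/2 ✓
b·c²: 121/3332·441/121 + 3075/3332·49/225 = 1/3 ✓
b·Ac: 3075/3332·1666/9225 = 1/6 ✓; 3 stages ⇒ order 3.

3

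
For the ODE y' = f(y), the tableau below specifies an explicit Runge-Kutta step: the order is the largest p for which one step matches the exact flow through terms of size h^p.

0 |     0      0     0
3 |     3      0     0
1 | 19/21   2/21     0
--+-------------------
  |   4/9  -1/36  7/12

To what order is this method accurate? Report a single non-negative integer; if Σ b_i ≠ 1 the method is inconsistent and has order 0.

b = (4/9, -1/36, 7/12)
c = (0, 3, 1)
Ac = (0, 0, 2/7)
Σ b_i: 4/9·1 + (-1/36)·1 + 7/12·1 = 1 ✓
b·c: (-1/36)·3 + 7/12·1 = 1/2 ✓
b·c²: (-1/36)·9 + 7/12·1 = 1/3 ✓
b·Ac: 7/12·2/7 = 1/6 ✓; 3 stages ⇒ order 3.

3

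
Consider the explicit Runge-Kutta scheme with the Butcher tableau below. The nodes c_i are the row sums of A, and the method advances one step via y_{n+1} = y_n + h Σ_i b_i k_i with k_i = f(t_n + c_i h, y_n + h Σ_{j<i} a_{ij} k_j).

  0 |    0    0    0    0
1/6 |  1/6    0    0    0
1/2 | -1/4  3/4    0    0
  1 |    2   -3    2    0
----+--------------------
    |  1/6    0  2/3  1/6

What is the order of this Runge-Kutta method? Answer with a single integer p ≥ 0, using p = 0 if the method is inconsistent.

b = (1/6, 0, 2/3, 1/6)
c = (0, 1/6, 1/2, 1)
Ac = (0, 0, 1/8, 1/2)
Σ b_i: 1/6·1 + 2/3·1 + 1/6·1 = 1 ✓
b·c: 2/3·1/2 + 1/6·1 = 1/2 ✓
b·c²: 2/3·1/4 + 1/6·1 = 1/3 ✓
b·Ac: 2/3·1/8 + 1/6·1/2 = 1/6 ✓
b·c³: 2/3·1/8 + 1/6·1 = 1/4 ✓
b·(c∘Ac): 2/3·1/16 + 1/6·1/2 = 1/8 ✓
b·Ac²: 2/3·1/48 + 1/6·5/12 = 1/12 ✓
b·A²c: 1/6·1/4 = 1/24 ✓; 4 stages ⇒ order 4.

4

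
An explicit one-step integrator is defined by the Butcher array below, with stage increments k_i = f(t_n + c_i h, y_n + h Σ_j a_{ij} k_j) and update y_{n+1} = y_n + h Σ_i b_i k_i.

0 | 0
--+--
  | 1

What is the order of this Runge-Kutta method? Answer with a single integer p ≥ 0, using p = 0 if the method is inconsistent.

b = (1)
c = (0)
Σ b_i: 1·1 = 1 ✓; 1 stage ⇒ order 1.

1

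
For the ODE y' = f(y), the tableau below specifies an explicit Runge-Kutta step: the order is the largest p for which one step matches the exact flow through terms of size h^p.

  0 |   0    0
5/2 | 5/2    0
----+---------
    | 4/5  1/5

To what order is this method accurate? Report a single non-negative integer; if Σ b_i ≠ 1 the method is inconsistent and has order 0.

2

b = (4/5, 1/5)
c = (0, 5/2)
Σ b_i: 4/5·1 + 1/5·1 = 1 ✓
b·c: 1/5·5/2 = 1/2 ✓; 2 stages ⇒ order 2.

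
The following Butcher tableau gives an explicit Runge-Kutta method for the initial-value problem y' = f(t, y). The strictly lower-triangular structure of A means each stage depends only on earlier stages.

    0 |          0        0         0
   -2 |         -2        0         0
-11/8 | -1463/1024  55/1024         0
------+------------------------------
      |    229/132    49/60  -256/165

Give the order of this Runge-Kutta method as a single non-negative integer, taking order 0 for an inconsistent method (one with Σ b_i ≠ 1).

b = (229/132, 49/60, -256/165)
c = (0, -2, -11/8)
Ac = (0, 0, -55/512)
Σ b_i: 229/132·1 + 49/60·1 + (-256/165)·1 = 1 ✓
b·c: 49/60·(-2) + (-256/165)·(-11/8) = 1/2 ✓
b·c²: 49/60·4 + (-256/165)·121/64 = 1/3 ✓
b·Ac: (-256/165)·(-55/512) = 1/6 ✓; 3 stages ⇒ order 3.

3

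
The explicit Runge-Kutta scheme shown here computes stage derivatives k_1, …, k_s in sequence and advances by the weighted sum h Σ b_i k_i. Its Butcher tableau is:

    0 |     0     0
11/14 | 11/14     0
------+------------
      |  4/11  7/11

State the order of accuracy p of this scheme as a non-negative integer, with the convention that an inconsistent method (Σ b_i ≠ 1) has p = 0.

b = (4/11, 7/11)
c = (0, 11/14)
Σ b_i: 4/11·1 + 7/11·1 = 1 ✓
b·c: 7/11·11/14 = 1/2 ✓; 2 stages ⇒ order 2.

2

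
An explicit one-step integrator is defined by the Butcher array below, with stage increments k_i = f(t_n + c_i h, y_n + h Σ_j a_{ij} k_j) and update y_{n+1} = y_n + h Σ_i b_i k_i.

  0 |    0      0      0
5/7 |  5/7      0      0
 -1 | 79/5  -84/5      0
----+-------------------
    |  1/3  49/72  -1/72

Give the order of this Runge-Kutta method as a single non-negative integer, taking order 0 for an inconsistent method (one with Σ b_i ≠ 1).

b = (1/3, 49/72, -1/72)
c = (0, 5/7, -1)
Ac = (0, 0, -12)
Σ b_i: 1/3·1 + 49/72·1 + (-1/72)·1 = 1 ✓
b·c: 49/72·5/7 + (-1/72)·(-1) = 1/2 ✓
b·c²: 49/72·25/49 + (-1/72)·1 = 1/3 ✓
b·Ac: (-1/72)·(-12) = 1/6 ✓; 3 stages ⇒ order 3.

3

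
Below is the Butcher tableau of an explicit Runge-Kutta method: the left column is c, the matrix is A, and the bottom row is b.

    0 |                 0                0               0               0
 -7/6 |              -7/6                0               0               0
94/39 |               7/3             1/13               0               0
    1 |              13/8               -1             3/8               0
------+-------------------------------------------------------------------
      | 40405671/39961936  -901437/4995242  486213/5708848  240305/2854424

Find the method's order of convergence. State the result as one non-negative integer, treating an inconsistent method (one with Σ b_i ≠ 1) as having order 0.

3

b = (40405671/39961936, -901437/4995242, 486213/5708848, 240305/2854424)
c = (0, -7/6, 94/39, 1)
Ac = (0, 0, -7/78, 323/156)
Σ b_i: 40405671/39961936·1 + (-901437/4995242)·1 + 486213/5708848·1 + 240305/2854424·1 = 1 ✓
b·c: (-901437/4995242)·(-7/6) + 486213/5708848·94/39 + 240305/2854424·1 = 1/2 ✓
b·c²: (-901437/4995242)·49/36 + 486213/5708848·8836/1521 + 240305/2854424·1 = 1/3 ✓
b·Ac: 486213/5708848·(-7/78) + 240305/2854424·323/156 = 1/6 ✓
b·c³: (-901437/4995242)·(-343/216) + 486213/5708848·830584/59319 + 240305/2854424·1 = 1044166549/667935216 ≠ 1/4 ⇒ order 3.
b·(c∘Ac): 486213/5708848·(-329/1521) + 240305/2854424·323/156 = 5339633/34253088 ≠ 1/8
b·Ac²: 486213/5708848·49/468 + 240305/2854424·4973/6084 = 207676247/2671740864 ≠ 1/12
b·A²c: 240305/2854424·(-7/208) = -129395/45670784 ≠ 1/24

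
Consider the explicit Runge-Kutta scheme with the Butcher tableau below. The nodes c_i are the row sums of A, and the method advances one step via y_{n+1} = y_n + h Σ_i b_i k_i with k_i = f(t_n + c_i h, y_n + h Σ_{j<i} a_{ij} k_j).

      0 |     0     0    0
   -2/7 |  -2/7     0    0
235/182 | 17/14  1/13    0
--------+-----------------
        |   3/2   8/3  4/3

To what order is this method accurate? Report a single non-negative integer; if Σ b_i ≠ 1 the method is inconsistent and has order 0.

0

b = (3/2, 8/3, 4/3)
c = (0, -2/7, 235/182)
Ac = (0, 0, -2/91)
Σ b_i: 3/2·1 + 8/3·1 + 4/3·1 = 11/2 ≠ 1 ⇒ order 0.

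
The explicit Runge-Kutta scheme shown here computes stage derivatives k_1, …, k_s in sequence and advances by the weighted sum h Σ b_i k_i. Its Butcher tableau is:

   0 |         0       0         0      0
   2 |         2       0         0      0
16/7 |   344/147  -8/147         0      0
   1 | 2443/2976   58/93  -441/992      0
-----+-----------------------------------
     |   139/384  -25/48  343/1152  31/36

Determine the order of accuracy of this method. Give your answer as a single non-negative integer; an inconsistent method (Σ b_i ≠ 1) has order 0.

4

b = (139/384, -25/48, 343/1152, 31/36)
c = (0, 2, 16/7, 1)
Ac = (0, 0, -16/147, 43/186)
Σ b_i: 139/384·1 + (-25/48)·1 + 343/1152·1 + 31/36·1 = 1 ✓
b·c: (-25/48)·2 + 343/1152·16/7 + 31/36·1 = 1/2 ✓
b·c²: (-25/48)·4 + 343/1152·256/49 + 31/36·1 = 1/3 ✓
b·Ac: 343/1152·(-16/147) + 31/36·43/186 = 1/6 ✓
b·c³: (-25/48)·8 + 343/1152·4096/343 + 31/36·1 = 1/4 ✓
b·(c∘Ac): 343/1152·(-256/1029) + 31/36·43/186 = 1/8 ✓
b·Ac²: 343/1152·(-32/147) + 31/36·16/93 = 1/12 ✓
b·A²c: 31/36·3/62 = 1/24 ✓; 4 stages ⇒ order 4.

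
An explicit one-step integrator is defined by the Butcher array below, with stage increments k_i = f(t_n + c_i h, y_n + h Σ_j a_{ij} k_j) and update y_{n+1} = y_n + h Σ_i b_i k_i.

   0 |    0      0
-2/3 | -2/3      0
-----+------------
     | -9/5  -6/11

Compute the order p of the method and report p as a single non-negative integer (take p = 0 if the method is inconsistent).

b = (-9/5, -6/11)
c = (0, -2/3)
Σ b_i: (-9/5)·1 + (-6/11)·1 = -129/55 ≠ 1 ⇒ order 0.

0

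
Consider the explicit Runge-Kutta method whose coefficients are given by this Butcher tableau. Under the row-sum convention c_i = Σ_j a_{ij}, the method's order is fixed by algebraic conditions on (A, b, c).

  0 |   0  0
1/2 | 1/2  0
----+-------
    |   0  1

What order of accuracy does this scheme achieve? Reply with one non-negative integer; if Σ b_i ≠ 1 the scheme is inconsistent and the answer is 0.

b = (0, 1)
c = (0, 1/2)
Σ b_i: 1·1 = 1 ✓
b·c: 1·1/2 = 1/2 ✓; 2 stages ⇒ order 2.

2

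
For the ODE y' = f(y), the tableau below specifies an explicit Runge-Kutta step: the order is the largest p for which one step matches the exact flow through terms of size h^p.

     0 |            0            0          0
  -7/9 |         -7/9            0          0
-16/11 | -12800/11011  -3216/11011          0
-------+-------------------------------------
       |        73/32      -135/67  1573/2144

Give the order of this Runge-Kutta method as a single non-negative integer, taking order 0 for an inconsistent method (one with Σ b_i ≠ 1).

3

b = (73/32, -135/67, 1573/2144)
c = (0, -7/9, -16/11)
Ac = (0, 0, 1072/4719)
Σ b_i: 73/32·1 + (-135/67)·1 + 1573/2144·1 = 1 ✓
b·c: (-135/67)·(-7/9) + 1573/2144·(-16/11) = 1/2 ✓
b·c²: (-135/67)·49/81 + 1573/2144·256/121 = 1/3 ✓
b·Ac: 1573/2144·1072/4719 = 1/6 ✓; 3 stages ⇒ order 3.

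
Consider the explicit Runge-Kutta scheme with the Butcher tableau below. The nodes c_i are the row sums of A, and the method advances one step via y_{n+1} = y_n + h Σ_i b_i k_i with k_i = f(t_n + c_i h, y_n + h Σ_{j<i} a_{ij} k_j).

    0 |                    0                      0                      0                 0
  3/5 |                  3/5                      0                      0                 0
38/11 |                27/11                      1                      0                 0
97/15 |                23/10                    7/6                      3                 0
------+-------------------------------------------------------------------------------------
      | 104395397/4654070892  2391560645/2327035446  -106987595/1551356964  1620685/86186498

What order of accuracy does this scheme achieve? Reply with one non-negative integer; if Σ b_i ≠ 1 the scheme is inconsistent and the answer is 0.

3

b = (104395397/4654070892, 2391560645/2327035446, -106987595/1551356964, 1620685/86186498)
c = (0, 3/5, 38/11, 97/15)
Ac = (0, 0, 3/5, 1217/110)
Σ b_i: 104395397/4654070892·1 + 2391560645/2327035446·1 + (-106987595/1551356964)·1 + 1620685/86186498·1 = 1 ✓
b·c: 2391560645/2327035446·3/5 + (-106987595/1551356964)·38/11 + 1620685/86186498·97/15 = 1/2 ✓
b·c²: 2391560645/2327035446·9/25 + (-106987595/1551356964)·1444/121 + 1620685/86186498·9409/225 = 1/3 ✓
b·Ac: (-106987595/1551356964)·3/5 + 1620685/86186498·1217/110 = 1/6 ✓
b·c³: 2391560645/2327035446·27/125 + (-106987595/1551356964)·54872/1331 + 1620685/86186498·912673/3375 = 788396310512/319967373825 ≠ 1/4 ⇒ order 3.
b·(c∘Ac): (-106987595/1551356964)·114/55 + 1620685/86186498·118049/1650 = 1036318791/861864980 ≠ 1/8
b·Ac²: (-106987595/1551356964)·9/25 + 1620685/86186498·219141/6050 = 3111027569/4740257390 ≠ 1/12
b·A²c: 1620685/86186498·9/5 = 2917233/86186498 ≠ 1/24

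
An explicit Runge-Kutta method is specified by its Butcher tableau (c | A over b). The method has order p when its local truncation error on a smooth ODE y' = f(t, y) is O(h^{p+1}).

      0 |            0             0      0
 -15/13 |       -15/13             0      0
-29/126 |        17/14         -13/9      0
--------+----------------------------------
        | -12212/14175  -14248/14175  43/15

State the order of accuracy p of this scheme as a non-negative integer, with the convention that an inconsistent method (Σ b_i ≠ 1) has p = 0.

2

b = (-12212/14175, -14248/14175, 43/15)
c = (0, -15/13, -29/126)
Ac = (0, 0, 5/3)
Σ b_i: (-12212/14175)·1 + (-14248/14175)·1 + 43/15·1 = 1 ✓
b·c: (-14248/14175)·(-15/13) + 43/15·(-29/126) = 1/2 ✓
b·c²: (-14248/14175)·225/169 + 43/15·841/15876 = -3672761/3095820 ≠ 1/3 ⇒ order 2.
b·Ac: 43/15·5/3 = 43/9 ≠ 1/6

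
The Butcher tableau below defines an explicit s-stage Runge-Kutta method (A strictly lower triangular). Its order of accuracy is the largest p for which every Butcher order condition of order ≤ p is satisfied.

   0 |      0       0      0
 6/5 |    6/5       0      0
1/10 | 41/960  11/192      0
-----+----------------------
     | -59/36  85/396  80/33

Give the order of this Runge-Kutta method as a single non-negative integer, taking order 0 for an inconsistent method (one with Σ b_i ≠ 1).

3

b = (-59/36, 85/396, 80/33)
c = (0, 6/5, 1/10)
Ac = (0, 0, 11/160)
Σ b_i: (-59/36)·1 + 85/396·1 + 80/33·1 = 1 ✓
b·c: 85/396·6/5 + 80/33·1/10 = 1/2 ✓
b·c²: 85/396·36/25 + 80/33·1/100 = 1/3 ✓
b·Ac: 80/33·11/160 = 1/6 ✓; 3 stages ⇒ order 3.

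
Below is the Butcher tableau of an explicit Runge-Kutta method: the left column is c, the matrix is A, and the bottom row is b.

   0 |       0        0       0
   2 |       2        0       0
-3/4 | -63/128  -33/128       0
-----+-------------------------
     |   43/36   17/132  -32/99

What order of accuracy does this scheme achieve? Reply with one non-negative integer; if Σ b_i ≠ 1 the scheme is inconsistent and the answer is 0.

b = (43/36, 17/132, -32/99)
c = (0, 2, -3/4)
Ac = (0, 0, -33/64)
Σ b_i: 43/36·1 + 17/132·1 + (-32/99)·1 = 1 ✓
b·c: 17/132·2 + (-32/99)·(-3/4) = 1/2 ✓
b·c²: 17/132·4 + (-32/99)·9/16 = 1/3 ✓
b·Ac: (-32/99)·(-33/64) = 1/6 ✓; 3 stages ⇒ order 3.

3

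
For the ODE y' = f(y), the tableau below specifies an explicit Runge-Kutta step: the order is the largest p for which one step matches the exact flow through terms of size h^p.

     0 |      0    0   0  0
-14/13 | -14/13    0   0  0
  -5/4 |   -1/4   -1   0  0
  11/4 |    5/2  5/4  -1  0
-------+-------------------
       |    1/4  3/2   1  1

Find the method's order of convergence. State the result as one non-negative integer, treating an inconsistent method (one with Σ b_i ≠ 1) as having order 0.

b = (1/4, 3/2, 1, 1)
c = (0, -14/13, -5/4, 11/4)
Ac = (0, 0, 14/13, -5/52)
Σ b_i: 1/4·1 + 3/2·1 + 1·1 + 1·1 = 15/4 ≠ 1 ⇒ order 0.

0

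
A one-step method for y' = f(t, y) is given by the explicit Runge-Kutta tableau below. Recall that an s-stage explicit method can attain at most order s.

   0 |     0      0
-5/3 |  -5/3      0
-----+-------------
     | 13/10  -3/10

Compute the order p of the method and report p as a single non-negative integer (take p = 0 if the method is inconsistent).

b = (13/10, -3/10)
c = (0, -5/3)
Σ b_i: 13/10·1 + (-3/10)·1 = 1 ✓
b·c: (-3/10)·(-5/3) = 1/2 ✓; 2 stages ⇒ order 2.

2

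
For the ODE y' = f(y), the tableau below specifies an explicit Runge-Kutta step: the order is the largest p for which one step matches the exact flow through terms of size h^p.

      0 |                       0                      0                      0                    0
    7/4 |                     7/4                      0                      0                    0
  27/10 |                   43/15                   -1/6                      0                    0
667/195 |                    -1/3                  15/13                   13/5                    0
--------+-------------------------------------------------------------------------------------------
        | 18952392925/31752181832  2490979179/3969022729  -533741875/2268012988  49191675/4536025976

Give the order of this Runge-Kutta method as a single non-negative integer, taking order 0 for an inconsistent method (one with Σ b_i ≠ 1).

b = (18952392925/31752181832, 2490979179/3969022729, -533741875/2268012988, 49191675/4536025976)
c = (0, 7/4, 27/10, 667/195)
Ac = (0, 0, -7/24, 11751/1300)
Σ b_i: 18952392925/31752181832·1 + 2490979179/3969022729·1 + (-533741875/2268012988)·1 + 49191675/4536025976·1 = 1 ✓
b·c: 2490979179/3969022729·7/4 + (-533741875/2268012988)·27/10 + 49191675/4536025976·667/195 = 1/2 ✓
b·c²: 2490979179/3969022729·49/16 + (-533741875/2268012988)·729/100 + 49191675/4536025976·444889/38025 = 1/3 ✓
b·Ac: (-533741875/2268012988)·(-7/24) + 49191675/4536025976·11751/1300 = 1/6 ✓
b·c³: 2490979179/3969022729·343/64 + (-533741875/2268012988)·19683/1000 + 49191675/4536025976·296740963/7414875 = -17715671222591/21228601567680 ≠ 1/4 ⇒ order 3.
b·(c∘Ac): (-533741875/2268012988)·(-63/80) + 49191675/4536025976·2612639/84500 = 94463649879/181441039040 ≠ 1/8
b·Ac²: (-533741875/2268012988)·(-49/96) + 49191675/4536025976·584679/26000 = 198128022829/544323117120 ≠ 1/12
b·A²c: 49191675/4536025976·(-91/120) = -298429495/36288207808 ≠ 1/24

3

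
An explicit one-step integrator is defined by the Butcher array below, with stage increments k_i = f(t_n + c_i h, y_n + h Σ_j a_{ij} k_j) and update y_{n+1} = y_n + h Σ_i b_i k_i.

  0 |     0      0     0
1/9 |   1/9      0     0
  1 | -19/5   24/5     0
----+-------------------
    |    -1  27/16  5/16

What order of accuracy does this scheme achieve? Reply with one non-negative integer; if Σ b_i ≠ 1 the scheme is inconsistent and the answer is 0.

b = (-1, 27/16, 5/16)
c = (0, 1/9, 1)
Ac = (0, 0, 8/15)
Σ b_i: (-1)·1 + 27/16·1 + 5/16·1 = 1 ✓
b·c: 27/16·1/9 + 5/16·1 = 1/2 ✓
b·c²: 27/16·1/81 + 5/16·1 = 1/3 ✓
b·Ac: 5/16·8/15 = 1/6 ✓; 3 stages ⇒ order 3.

3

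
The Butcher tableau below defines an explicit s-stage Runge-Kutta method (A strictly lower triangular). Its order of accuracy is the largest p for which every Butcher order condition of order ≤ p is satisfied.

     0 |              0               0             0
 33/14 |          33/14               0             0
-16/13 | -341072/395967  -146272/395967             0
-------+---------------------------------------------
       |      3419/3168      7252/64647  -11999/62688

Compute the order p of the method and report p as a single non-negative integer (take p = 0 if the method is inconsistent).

3

b = (3419/3168, 7252/64647, -11999/62688)
c = (0, 33/14, -16/13)
Ac = (0, 0, -10448/11999)
Σ b_i: 3419/3168·1 + 7252/64647·1 + (-11999/62688)·1 = 1 ✓
b·c: 7252/64647·33/14 + (-11999/62688)·(-16/13) = 1/2 ✓
b·c²: 7252/64647·1089/196 + (-11999/62688)·256/169 = 1/3 ✓
b·Ac: (-11999/62688)·(-10448/11999) = 1/6 ✓; 3 stages ⇒ order 3.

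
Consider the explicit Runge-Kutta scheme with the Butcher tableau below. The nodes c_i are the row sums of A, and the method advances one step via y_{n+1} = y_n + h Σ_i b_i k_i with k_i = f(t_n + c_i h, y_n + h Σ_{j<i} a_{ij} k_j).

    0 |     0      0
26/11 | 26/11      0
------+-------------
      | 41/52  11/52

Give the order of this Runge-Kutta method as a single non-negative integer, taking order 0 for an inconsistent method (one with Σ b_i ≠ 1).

b = (41/52, 11/52)
c = (0, 26/11)
Σ b_i: 41/52·1 + 11/52·1 = 1 ✓
b·c: 11/52·26/11 = 1/2 ✓; 2 stages ⇒ order 2.

2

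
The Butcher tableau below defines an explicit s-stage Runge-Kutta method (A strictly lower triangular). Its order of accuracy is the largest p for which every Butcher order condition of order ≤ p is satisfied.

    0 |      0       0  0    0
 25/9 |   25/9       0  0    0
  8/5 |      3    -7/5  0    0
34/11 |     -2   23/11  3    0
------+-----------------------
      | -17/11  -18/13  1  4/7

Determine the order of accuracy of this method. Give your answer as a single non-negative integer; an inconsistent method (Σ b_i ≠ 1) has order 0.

b = (-17/11, -18/13, 1, 4/7)
c = (0, 25/9, 8/5, 34/11)
Ac = (0, 0, -35/9, 5251/495)
Σ b_i: (-17/11)·1 + (-18/13)·1 + 1·1 + 4/7·1 = -1360/1001 ≠ 1 ⇒ order 0.

0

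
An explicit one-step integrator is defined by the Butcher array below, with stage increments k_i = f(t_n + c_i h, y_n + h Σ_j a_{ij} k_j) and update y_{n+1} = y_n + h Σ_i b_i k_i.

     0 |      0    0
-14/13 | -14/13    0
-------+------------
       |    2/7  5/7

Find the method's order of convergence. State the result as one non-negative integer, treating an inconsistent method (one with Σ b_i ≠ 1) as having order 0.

b = (2/7, 5/7)
c = (0, -14/13)
Σ b_i: 2/7·1 + 5/7·1 = 1 ✓
b·c: 5/7·(-14/13) = -10/13 ≠ 1/2 ⇒ order 1.

1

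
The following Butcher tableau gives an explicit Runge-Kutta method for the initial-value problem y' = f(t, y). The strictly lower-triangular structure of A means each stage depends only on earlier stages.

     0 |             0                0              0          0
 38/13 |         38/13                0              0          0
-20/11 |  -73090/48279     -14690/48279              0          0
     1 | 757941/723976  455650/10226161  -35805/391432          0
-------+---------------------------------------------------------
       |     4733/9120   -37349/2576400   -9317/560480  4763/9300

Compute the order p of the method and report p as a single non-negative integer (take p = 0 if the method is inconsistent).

4

b = (4733/9120, -37349/2576400, -9317/560480, 4763/9300)
c = (0, 38/13, -20/11, 1)
Ac = (0, 0, -2260/2541, 2825/9526)
Σ b_i: 4733/9120·1 + (-37349/2576400)·1 + (-9317/560480)·1 + 4763/9300·1 = 1 ✓
b·c: (-37349/2576400)·38/13 + (-9317/560480)·(-20/11) + 4763/9300·1 = 1/2 ✓
b·c²: (-37349/2576400)·1444/169 + (-9317/560480)·400/121 + 4763/9300·1 = 1/3 ✓
b·Ac: (-9317/560480)·(-2260/2541) + 4763/9300·2825/9526 = 1/6 ✓
b·c³: (-37349/2576400)·54872/2197 + (-9317/560480)·(-8000/1331) + 4763/9300·1 = 1/4 ✓
b·(c∘Ac): (-9317/560480)·45200/27951 + 4763/9300·2825/9526 = 1/8 ✓
b·Ac²: (-9317/560480)·(-85880/33033) + 4763/9300·4850/61919 = 1/12 ✓
b·A²c: 4763/9300·775/9526 = 1/24 ✓; 4 stages ⇒ order 4.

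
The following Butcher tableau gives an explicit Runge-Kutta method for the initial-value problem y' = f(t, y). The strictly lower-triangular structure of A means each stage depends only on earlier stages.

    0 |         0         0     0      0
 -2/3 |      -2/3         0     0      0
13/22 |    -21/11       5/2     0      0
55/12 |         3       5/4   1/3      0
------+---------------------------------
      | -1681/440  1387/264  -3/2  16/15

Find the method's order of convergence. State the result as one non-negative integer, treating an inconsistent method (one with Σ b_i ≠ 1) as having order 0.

2

b = (-1681/440, 1387/264, -3/2, 16/15)
c = (0, -2/3, 13/22, 55/12)
Ac = (0, 0, -5/3, -7/11)
Σ b_i: (-1681/440)·1 + 1387/264·1 + (-3/2)·1 + 16/15·1 = 1 ✓
b·c: 1387/264·(-2/3) + (-3/2)·13/22 + 16/15·55/12 = 1/2 ✓
b·c²: 1387/264·4/9 + (-3/2)·169/484 + 16/15·3025/144 = 70331/2904 ≠ 1/3 ⇒ order 2.
b·Ac: (-3/2)·(-5/3) + 16/15·(-7/11) = 601/330 ≠ 1/6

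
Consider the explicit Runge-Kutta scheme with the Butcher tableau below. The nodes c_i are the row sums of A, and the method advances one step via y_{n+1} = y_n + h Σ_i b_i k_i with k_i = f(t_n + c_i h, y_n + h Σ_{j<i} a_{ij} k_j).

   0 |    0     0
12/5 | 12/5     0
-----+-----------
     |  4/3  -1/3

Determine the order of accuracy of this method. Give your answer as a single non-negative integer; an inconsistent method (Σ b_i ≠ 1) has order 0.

1

b = (4/3, -1/3)
c = (0, 12/5)
Σ b_i: 4/3·1 + (-1/3)·1 = 1 ✓
b·c: (-1/3)·12/5 = -4/5 ≠ 1/2 ⇒ order 1.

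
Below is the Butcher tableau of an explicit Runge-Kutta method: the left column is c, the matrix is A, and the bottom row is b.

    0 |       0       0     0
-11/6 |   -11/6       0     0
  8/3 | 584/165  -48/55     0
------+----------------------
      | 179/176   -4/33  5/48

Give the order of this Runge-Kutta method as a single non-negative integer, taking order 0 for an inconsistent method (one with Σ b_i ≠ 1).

b = (179/176, -4/33, 5/48)
c = (0, -11/6, 8/3)
Ac = (0, 0, 8/5)
Σ b_i: 179/176·1 + (-4/33)·1 + 5/48·1 = 1 ✓
b·c: (-4/33)·(-11/6) + 5/48·8/3 = 1/2 ✓
b·c²: (-4/33)·121/36 + 5/48·64/9 = 1/3 ✓
b·Ac: 5/48·8/5 = 1/6 ✓; 3 stages ⇒ order 3.

3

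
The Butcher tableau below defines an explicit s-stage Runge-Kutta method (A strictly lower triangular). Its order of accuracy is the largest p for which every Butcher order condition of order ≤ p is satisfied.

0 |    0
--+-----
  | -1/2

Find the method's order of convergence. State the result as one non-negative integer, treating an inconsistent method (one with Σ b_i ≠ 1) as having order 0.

0

b = (-1/2)
c = (0)
Σ b_i: (-1/2)·1 = -1/2 ≠ 1 ⇒ order 0.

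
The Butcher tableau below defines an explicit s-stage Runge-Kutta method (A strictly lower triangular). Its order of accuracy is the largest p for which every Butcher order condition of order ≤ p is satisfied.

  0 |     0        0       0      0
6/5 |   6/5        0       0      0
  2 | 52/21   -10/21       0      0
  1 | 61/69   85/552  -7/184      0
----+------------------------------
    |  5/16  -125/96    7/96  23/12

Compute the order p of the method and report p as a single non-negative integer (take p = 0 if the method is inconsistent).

b = (5/16, -125/96, 7/96, 23/12)
c = (0, 6/5, 2, 1)
Ac = (0, 0, -4/7, 5/46)
Σ b_i: 5/16·1 + (-125/96)·1 + 7/96·1 + 23/12·1 = 1 ✓
b·c: (-125/96)·6/5 + 7/96·2 + 23/12·1 = 1/2 ✓
b·c²: (-125/96)·36/25 + 7/96·4 + 23/12·1 = 1/3 ✓
b·Ac: 7/96·(-4/7) + 23/12·5/46 = 1/6 ✓
b·c³: (-125/96)·216/125 + 7/96·8 + 23/12·1 = 1/4 ✓
b·(c∘Ac): 7/96·(-8/7) + 23/12·5/46 = 1/8 ✓
b·Ac²: 7/96·(-24/35) + 23/12·8/115 = 1/12 ✓
b·A²c: 23/12·1/46 = 1/24 ✓; 4 stages ⇒ order 4.

4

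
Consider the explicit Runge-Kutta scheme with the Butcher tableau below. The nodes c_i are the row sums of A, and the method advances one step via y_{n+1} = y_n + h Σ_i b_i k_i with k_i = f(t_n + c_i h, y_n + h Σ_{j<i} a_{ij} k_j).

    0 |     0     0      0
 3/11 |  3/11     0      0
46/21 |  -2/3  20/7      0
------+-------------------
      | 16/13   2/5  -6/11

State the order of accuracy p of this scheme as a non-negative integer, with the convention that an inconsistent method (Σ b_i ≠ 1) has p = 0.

0

b = (16/13, 2/5, -6/11)
c = (0, 3/11, 46/21)
Ac = (0, 0, 60/77)
Σ b_i: 16/13·1 + 2/5·1 + (-6/11)·1 = 776/715 ≠ 1 ⇒ order 0.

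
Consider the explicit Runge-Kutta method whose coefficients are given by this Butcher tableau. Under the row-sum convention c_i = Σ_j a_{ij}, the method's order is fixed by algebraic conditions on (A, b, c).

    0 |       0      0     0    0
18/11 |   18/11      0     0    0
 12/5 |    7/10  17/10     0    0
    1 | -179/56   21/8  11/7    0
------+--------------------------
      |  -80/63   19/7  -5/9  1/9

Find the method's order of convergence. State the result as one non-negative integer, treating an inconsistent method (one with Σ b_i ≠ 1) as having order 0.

b = (-80/63, 19/7, -5/9, 1/9)
c = (0, 18/11, 12/5, 1)
Ac = (0, 0, 153/55, 12423/1540)
Σ b_i: (-80/63)·1 + 19/7·1 + (-5/9)·1 + 1/9·1 = 1 ✓
b·c: 19/7·18/11 + (-5/9)·12/5 + 1/9·1 = 2231/693 ≠ 1/2 ⇒ order 1.

1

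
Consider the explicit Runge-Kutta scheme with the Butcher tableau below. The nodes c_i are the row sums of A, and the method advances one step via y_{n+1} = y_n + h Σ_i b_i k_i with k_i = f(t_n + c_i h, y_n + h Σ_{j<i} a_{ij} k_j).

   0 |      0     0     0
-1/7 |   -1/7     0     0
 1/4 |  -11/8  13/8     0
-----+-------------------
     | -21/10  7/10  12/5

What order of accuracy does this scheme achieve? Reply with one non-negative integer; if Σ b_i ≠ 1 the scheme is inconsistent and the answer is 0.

b = (-21/10, 7/10, 12/5)
c = (0, -1/7, 1/4)
Ac = (0, 0, -13/56)
Σ b_i: (-21/10)·1 + 7/10·1 + 12/5·1 = 1 ✓
b·c: 7/10·(-1/7) + 12/5·1/4 = 1/2 ✓
b·c²: 7/10·1/49 + 12/5·1/16 = 23/140 ≠ 1/3 ⇒ order 2.
b·Ac: 12/5·(-13/56) = -39/70 ≠ 1/6

2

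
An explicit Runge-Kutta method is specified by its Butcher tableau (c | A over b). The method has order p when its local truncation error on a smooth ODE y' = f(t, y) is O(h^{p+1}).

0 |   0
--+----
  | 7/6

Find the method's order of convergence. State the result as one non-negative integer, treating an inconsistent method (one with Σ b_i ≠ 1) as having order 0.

0

b = (7/6)
c = (0)
Σ b_i: 7/6·1 = 7/6 ≠ 1 ⇒ order 0.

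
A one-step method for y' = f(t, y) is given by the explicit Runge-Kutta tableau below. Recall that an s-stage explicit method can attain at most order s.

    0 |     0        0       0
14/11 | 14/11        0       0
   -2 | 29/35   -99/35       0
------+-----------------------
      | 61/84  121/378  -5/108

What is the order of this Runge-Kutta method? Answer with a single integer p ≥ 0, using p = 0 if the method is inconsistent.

b = (61/84, 121/378, -5/108)
c = (0, 14/11, -2)
Ac = (0, 0, -18/5)
Σ b_i: 61/84·1 + 121/378·1 + (-5/108)·1 = 1 ✓
b·c: 121/378·14/11 + (-5/108)·(-2) = 1/2 ✓
b·c²: 121/378·196/121 + (-5/108)·4 = 1/3 ✓
b·Ac: (-5/108)·(-18/5) = 1/6 ✓; 3 stages ⇒ order 3.

3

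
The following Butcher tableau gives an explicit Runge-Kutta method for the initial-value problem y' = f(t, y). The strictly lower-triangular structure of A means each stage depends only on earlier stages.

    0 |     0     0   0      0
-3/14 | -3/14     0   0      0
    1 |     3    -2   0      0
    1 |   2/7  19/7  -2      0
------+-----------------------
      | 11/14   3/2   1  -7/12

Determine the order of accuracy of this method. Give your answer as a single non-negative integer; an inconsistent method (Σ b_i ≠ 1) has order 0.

0

b = (11/14, 3/2, 1, -7/12)
c = (0, -3/14, 1, 1)
Ac = (0, 0, 3/7, -253/98)
Σ b_i: 11/14·1 + 3/2·1 + 1·1 + (-7/12)·1 = 227/84 ≠ 1 ⇒ order 0.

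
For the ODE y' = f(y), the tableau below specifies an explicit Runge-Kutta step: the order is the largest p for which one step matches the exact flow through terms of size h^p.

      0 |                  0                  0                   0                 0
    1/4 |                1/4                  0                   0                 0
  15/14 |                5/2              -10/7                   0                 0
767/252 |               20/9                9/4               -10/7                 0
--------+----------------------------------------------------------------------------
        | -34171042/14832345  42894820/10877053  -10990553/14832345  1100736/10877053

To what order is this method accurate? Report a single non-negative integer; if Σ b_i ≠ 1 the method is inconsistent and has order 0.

3

b = (-34171042/14832345, 42894820/10877053, -10990553/14832345, 1100736/10877053)
c = (0, 1/4, 15/14, 767/252)
Ac = (0, 0, -5/14, -759/784)
Σ b_i: (-34171042/14832345)·1 + 42894820/10877053·1 + (-10990553/14832345)·1 + 1100736/10877053·1 = 1 ✓
b·c: 42894820/10877053·1/4 + (-10990553/14832345)·15/14 + 1100736/10877053·767/252 = 1/2 ✓
b·c²: 42894820/10877053·1/16 + (-10990553/14832345)·225/196 + 1100736/10877053·588289/63504 = 1/3 ✓
b·Ac: (-10990553/14832345)·(-5/14) + 1100736/10877053·(-759/784) = 1/6 ✓
b·c³: 42894820/10877053·1/64 + (-10990553/14832345)·3375/2744 + 1100736/10877053·451217663/16003008 = 5991160009/2990200752 ≠ 1/4 ⇒ order 3.
b·(c∘Ac): (-10990553/14832345)·(-75/196) + 1100736/10877053·(-194051/65856) = -405593/27687044 ≠ 1/8
b·Ac²: (-10990553/14832345)·(-5/56) + 1100736/10877053·(-32913/21952) = -156363029/1827344904 ≠ 1/12
b·A²c: 1100736/10877053·25/49 = 561600/10877053 ≠ 1/24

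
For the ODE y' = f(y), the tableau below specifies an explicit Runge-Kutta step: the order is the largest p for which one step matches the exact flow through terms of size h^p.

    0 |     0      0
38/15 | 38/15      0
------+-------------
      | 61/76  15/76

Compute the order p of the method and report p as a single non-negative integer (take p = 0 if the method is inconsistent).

2

b = (61/76, 15/76)
c = (0, 38/15)
Σ b_i: 61/76·1 + 15/76·1 = 1 ✓
b·c: 15/76·38/15 = 1/2 ✓; 2 stages ⇒ order 2.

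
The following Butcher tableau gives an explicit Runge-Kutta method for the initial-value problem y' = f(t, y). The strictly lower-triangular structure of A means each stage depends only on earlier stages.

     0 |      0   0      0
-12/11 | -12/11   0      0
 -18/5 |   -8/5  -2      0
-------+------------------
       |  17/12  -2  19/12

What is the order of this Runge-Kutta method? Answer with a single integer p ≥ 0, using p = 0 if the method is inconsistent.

b = (17/12, -2, 19/12)
c = (0, -12/11, -18/5)
Ac = (0, 0, 24/11)
Σ b_i: 17/12·1 + (-2)·1 + 19/12·1 = 1 ✓
b·c: (-2)·(-12/11) + 19/12·(-18/5) = -387/110 ≠ 1/2 ⇒ order 1.

1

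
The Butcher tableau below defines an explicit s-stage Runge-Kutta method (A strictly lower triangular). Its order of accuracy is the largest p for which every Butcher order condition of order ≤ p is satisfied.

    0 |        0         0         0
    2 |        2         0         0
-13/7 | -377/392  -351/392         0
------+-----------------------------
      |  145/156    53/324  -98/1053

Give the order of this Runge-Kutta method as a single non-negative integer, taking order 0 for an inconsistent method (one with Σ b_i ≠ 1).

b = (145/156, 53/324, -98/1053)
c = (0, 2, -13/7)
Ac = (0, 0, -351/196)
Σ b_i: 145/156·1 + 53/324·1 + (-98/1053)·1 = 1 ✓
b·c: 53/324·2 + (-98/1053)·(-13/7) = 1/2 ✓
b·c²: 53/324·4 + (-98/1053)·169/49 = 1/3 ✓
b·Ac: (-98/1053)·(-351/196) = 1/6 ✓; 3 stages ⇒ order 3.

3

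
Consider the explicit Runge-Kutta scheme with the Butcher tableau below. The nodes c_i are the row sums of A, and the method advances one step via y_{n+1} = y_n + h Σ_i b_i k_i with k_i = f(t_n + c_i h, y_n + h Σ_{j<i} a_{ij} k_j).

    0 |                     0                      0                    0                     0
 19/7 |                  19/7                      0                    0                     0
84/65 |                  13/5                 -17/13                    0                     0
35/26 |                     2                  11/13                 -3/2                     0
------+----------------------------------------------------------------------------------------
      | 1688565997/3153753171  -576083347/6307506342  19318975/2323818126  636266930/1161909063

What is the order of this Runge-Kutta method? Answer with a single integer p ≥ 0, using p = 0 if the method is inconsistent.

b = (1688565997/3153753171, -576083347/6307506342, 19318975/2323818126, 636266930/1161909063)
c = (0, 19/7, 84/65, 35/26)
Ac = (0, 0, -323/91, 163/455)
Σ b_i: 1688565997/3153753171·1 + (-576083347/6307506342)·1 + 19318975/2323818126·1 + 636266930/1161909063·1 = 1 ✓
b·c: (-576083347/6307506342)·19/7 + 19318975/2323818126·84/65 + 636266930/1161909063·35/26 = 1/2 ✓
b·c²: (-576083347/6307506342)·361/49 + 19318975/2323818126·7056/4225 + 636266930/1161909063·1225/676 = 1/3 ✓
b·Ac: 19318975/2323818126·(-323/91) + 636266930/1161909063·163/455 = 1/6 ✓
b·c³: (-576083347/6307506342)·6859/343 + 19318975/2323818126·592704/274625 + 636266930/1161909063·42875/17576 = -618700179217/1309084210980 ≠ 1/4 ⇒ order 3.
b·(c∘Ac): 19318975/2323818126·(-3876/845) + 636266930/1161909063·163/338 = 3412901545/15104817819 ≠ 1/8
b·Ac²: 19318975/2323818126·(-6137/637) + 636266930/1161909063·771959/207025 = 32925581281/16783130910 ≠ 1/12
b·A²c: 636266930/1161909063·969/182 = 7904393015/2711121147 ≠ 1/24

3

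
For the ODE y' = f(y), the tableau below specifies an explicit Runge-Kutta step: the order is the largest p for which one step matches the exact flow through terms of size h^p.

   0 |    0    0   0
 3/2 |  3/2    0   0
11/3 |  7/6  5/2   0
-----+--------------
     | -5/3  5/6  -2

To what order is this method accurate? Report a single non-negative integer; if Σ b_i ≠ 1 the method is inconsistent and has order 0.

b = (-5/3, 5/6, -2)
c = (0, 3/2, 11/3)
Ac = (0, 0, 15/4)
Σ b_i: (-5/3)·1 + 5/6·1 + (-2)·1 = -17/6 ≠ 1 ⇒ order 0.

0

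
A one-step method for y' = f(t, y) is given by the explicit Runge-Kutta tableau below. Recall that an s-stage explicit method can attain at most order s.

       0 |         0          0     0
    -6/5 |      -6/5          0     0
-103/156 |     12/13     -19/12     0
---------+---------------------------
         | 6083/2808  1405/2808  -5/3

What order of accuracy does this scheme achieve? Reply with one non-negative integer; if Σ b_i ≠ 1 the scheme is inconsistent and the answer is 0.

2

b = (6083/2808, 1405/2808, -5/3)
c = (0, -6/5, -103/156)
Ac = (0, 0, 19/10)
Σ b_i: 6083/2808·1 + 1405/2808·1 + (-5/3)·1 = 1 ✓
b·c: 1405/2808·(-6/5) + (-5/3)·(-103/156) = 1/2 ✓
b·c²: 1405/2808·36/25 + (-5/3)·10609/24336 = -2209/365040 ≠ 1/3 ⇒ order 2.
b·Ac: (-5/3)·19/10 = -19/6 ≠ 1/6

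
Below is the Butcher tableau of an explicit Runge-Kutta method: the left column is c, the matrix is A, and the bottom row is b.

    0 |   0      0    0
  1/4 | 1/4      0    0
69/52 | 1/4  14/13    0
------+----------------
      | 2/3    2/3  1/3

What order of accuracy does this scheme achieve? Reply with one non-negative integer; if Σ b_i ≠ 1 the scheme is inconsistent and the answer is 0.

b = (2/3, 2/3, 1/3)
c = (0, 1/4, 69/52)
Ac = (0, 0, 7/26)
Σ b_i: 2/3·1 + 2/3·1 + 1/3·1 = 5/3 ≠ 1 ⇒ order 0.

0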